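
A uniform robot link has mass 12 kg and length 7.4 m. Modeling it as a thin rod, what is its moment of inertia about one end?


I = (1/3) * m * L^2
= (1/3) * 12 * 7.4^2
= 0.333333 * 12 * 54.76
= 219.04 kg*m^2


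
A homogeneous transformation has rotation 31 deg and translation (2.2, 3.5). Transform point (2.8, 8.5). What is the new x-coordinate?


x' = cos(theta)*px - sin(theta)*py + tx
= 0.8572*2.8 - 0.515*8.5 + 2.2
= 0.2222


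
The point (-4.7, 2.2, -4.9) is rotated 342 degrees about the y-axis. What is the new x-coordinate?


Rotation about y-axis: x' = x*cos(theta) + z*sin(theta)
= -4.7 * 0.9511 + -4.9 * -0.309
= -2.9558


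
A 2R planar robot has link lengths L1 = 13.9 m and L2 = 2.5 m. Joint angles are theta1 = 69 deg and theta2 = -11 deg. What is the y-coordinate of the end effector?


Convert angles to radians: theta1 = 1.2043, theta2 = -0.192
y = L1*sin(theta1) + L2*sin(theta1+theta2)
y = 12.9768 + 2.1201
y = 15.0969


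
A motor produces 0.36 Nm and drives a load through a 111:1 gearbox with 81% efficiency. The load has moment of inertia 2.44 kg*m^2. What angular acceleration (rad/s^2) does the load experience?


tau_out = tau_motor * N * eta
= 0.36 * 111 * 0.81 = 32.3676 Nm
alpha = tau_out / I = 32.3676 / 2.44
= 13.2654 rad/s^2


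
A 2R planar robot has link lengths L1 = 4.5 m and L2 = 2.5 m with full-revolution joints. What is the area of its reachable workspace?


r_max = L1 + L2 = 7.0 m
r_min = |L1 - L2| = 2.0 m
Area = pi*(r_max^2 - r_min^2)
= pi*(49.0 - 4.0)
= pi * 45.0
= 141.3717 m^2


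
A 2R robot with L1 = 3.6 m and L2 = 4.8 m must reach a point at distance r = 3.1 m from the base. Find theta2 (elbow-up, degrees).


cos(theta2) = (r^2 - L1^2 - L2^2) / (2*L1*L2)
cos(theta2) = (9.61 - 12.96 - 23.04) / 34.56
cos(theta2) = -0.7636
theta2 = 139.7826 degrees


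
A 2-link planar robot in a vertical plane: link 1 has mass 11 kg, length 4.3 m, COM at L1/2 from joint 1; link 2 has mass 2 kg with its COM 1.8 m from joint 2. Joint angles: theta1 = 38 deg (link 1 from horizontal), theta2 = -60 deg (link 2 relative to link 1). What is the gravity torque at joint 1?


Horizontal distance from joint 1 to link-1 COM:
  x_c1 = (L1/2)*cos(t1) = 2.15 * 0.788 = 1.6942 m
Horizontal distance from joint 1 to link-2 COM:
  x_c2 = L1*cos(t1) + Lc2*cos(t1+t2)
       = 4.3*0.788 + 1.8*0.9272 = 5.0574 m
tau1 = m1*g*x_c1 + m2*g*x_c2
     = 11*9.81*1.6942 + 2*9.81*5.0574
     = 182.8236 + 99.2257
     = 282.0494 Nm


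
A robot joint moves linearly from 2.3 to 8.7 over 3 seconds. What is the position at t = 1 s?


s = t/T = 1/3 = 0.3333
p(t) = p0 + (pf-p0)*s
= 2.3 + (8.7 - 2.3) * 0.3333
= 4.4333


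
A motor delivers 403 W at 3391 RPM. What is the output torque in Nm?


omega = 3391 * 2*pi/60 = 355.1047 rad/s
tau = P / omega = 403 / 355.1047
= 1.1349 Nm


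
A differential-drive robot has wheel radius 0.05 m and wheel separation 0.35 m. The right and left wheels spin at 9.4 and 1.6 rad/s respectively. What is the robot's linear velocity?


vR = r*wR = 0.05*9.4 = 0.47 m/s
vL = r*wL = 0.05*1.6 = 0.08 m/s
v = (vR+vL)/2 = 0.275 m/s
omega = (vR-vL)/L = 1.1143 rad/s
linear velocity = 0.275 m/s


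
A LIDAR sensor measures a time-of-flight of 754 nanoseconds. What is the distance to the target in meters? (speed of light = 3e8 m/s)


tof = 754 ns = 7.54e-07 s
dist = c * tof / 2
= 3e8 * 7.54e-07 / 2
= 113.1 m


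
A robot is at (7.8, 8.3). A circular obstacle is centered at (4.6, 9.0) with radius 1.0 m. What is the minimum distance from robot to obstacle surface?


center_dist = sqrt((7.8-4.6)^2 + (8.3-9.0)^2)
= sqrt(10.24 + 0.49)
= 3.2757
min_dist = center_dist - radius = 3.2757 - 1.0 = 2.2757 m


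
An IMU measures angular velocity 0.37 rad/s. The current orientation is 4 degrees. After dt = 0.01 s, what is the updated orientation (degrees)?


delta_theta = w * dt = 0.37 * 0.01 = 0.0037 rad
= 0.212 deg
theta_new = 4 + 0.212 = 4.212 deg


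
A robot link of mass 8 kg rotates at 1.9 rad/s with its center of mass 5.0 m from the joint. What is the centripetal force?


F = m * omega^2 * r
= 8 * 1.9^2 * 5.0
= 8 * 3.61 * 5.0
= 144.4 N


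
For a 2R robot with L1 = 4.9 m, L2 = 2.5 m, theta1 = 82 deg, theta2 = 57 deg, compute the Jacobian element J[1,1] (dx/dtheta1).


J[1,1] = -L1*sin(t1) - L2*sin(t1+t2)
= -4.9*sin(82) - 2.5*sin(139)
= -6.4925


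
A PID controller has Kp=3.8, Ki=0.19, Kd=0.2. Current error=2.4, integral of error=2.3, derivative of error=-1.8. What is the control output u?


u = Kp*e + Ki*int(e) + Kd*de/dt
= 3.8*2.4 + 0.19*2.3 + 0.2*(-1.8)
= 9.12 + 0.437 + -0.36
= 9.197


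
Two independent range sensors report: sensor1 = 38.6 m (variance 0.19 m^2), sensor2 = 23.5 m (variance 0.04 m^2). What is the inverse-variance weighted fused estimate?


w1 = (1/var1) / (1/var1 + 1/var2)
   = 5.2632 / (5.2632 + 25.0) = 0.1739
w2 = 1 - w1 = 0.8261
fused = w1*s1 + w2*s2 = 6.713 + 19.413
= 26.1261 m


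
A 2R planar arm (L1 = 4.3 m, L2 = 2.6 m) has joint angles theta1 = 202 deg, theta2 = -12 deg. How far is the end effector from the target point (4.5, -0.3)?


End effector via forward kinematics:
x = L1*cos(t1) + L2*cos(t1+t2) = -6.5474
y = L1*sin(t1) + L2*sin(t1+t2) = -2.0623
Distance to target:
d = sqrt((4.5 - -6.5474)^2 + (-0.3 - -2.0623)^2)
= sqrt(122.0448 + 3.1057)
= 11.1871 m


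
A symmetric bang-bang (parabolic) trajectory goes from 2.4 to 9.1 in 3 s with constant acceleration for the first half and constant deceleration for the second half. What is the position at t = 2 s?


Symmetric rest-to-rest: each phase covers (pf-p0)/2 in time T/2. 0.5*a*(T/2)^2 = (pf-p0)/2 => a = 4*(pf-p0)/T^2
a = 4*(9.1-2.4)/3^2 = 2.9778
t = 2 is in the deceleration phase (t > T/2).
p = pf - 0.5*a*(T-t)^2 = 9.1 - 0.5*2.9778*1^2
= 7.6111


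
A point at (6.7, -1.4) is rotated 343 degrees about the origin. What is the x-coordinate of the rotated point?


x' = x*cos(theta) - y*sin(theta)
cos(343 deg) = 0.9563, sin(343 deg) = -0.2924
x' = 6.7 * 0.9563 - -1.4 * -0.2924
= 6.4072 - 0.4093
= 5.9979


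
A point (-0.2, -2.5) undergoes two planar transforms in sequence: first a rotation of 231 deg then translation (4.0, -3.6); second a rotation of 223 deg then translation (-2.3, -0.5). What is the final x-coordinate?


After transform 1:
x1 = cos(231)*-0.2 - sin(231)*-2.5 + 4.0 = 2.183
y1 = sin(231)*-0.2 + cos(231)*-2.5 + -3.6 = -1.8713
After transform 2:
x2 = cos(223)*2.183 - sin(223)*-1.8713 + -2.3
= -5.1727


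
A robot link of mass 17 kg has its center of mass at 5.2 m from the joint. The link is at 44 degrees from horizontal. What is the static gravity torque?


tau = m*g*L*cos(angle)
= 17 * 9.81 * 5.2 * cos(44 deg)
= 17 * 9.81 * 5.2 * 0.7193
= 623.8144 Nm


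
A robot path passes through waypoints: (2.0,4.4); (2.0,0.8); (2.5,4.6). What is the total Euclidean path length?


Segment lengths:
  seg1 = sqrt((0.0)^2 + (-3.6)^2) = 3.6
  seg2 = sqrt((0.5)^2 + (3.8)^2) = 3.8328
Total = 7.4328


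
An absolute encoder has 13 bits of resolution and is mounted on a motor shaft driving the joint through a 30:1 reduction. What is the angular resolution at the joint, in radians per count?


counts = 2^13 = 8192
effective counts at joint = 8192 * 30 = 245760
resolution = 2*pi / 245760
= 2.5566e-05 rad/count


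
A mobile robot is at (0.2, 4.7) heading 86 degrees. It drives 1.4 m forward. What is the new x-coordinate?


x_new = x0 + d*cos(theta)
= 0.2 + 1.4*cos(86)
= 0.2 + 0.0977
= 0.2977


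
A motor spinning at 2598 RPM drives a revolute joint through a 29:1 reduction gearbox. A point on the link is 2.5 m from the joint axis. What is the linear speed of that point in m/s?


omega_motor = 2598 * 2*pi/60 = 272.0619 rad/s
omega_joint = omega_motor / 29 = 9.3814 rad/s
v = omega_joint * r = 9.3814 * 2.5
= 23.4536 m/s


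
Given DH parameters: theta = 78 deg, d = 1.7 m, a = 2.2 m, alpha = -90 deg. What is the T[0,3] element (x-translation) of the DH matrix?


T[0,3] = a * cos(theta)
= 2.2 * cos(78 deg)
= 2.2 * 0.2079
= 0.4574


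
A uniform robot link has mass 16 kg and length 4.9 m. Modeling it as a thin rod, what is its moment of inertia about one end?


I = (1/3) * m * L^2
= (1/3) * 16 * 4.9^2
= 0.333333 * 16 * 24.01
= 128.0533 kg*m^2


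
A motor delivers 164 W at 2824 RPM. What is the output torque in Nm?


omega = 2824 * 2*pi/60 = 295.7286 rad/s
tau = P / omega = 164 / 295.7286
= 0.5546 Nm


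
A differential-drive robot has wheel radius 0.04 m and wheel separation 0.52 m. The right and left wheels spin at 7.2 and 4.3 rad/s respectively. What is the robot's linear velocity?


vR = r*wR = 0.04*7.2 = 0.288 m/s
vL = r*wL = 0.04*4.3 = 0.172 m/s
v = (vR+vL)/2 = 0.23 m/s
omega = (vR-vL)/L = 0.2231 rad/s
linear velocity = 0.23 m/s


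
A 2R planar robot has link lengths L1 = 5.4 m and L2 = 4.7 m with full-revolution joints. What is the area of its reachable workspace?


r_max = L1 + L2 = 10.1 m
r_min = |L1 - L2| = 0.7 m
Area = pi*(r_max^2 - r_min^2)
= pi*(102.01 - 0.49)
= pi * 101.52
= 318.9345 m^2


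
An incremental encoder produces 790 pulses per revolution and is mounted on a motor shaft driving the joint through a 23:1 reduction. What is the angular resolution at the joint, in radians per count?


counts per rev = 790
effective counts at joint = 790 * 23 = 18170
resolution = 2*pi / 18170
= 3.4580e-04 rad/count


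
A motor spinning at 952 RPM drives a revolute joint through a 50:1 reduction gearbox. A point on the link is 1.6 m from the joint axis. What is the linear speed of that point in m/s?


omega_motor = 952 * 2*pi/60 = 99.6932 rad/s
omega_joint = omega_motor / 50 = 1.9939 rad/s
v = omega_joint * r = 1.9939 * 1.6
= 3.1902 m/s


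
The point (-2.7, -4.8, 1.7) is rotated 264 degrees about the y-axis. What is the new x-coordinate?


Rotation about y-axis: x' = x*cos(theta) + z*sin(theta)
= -2.7 * -0.1045 + 1.7 * -0.9945
= -1.4085


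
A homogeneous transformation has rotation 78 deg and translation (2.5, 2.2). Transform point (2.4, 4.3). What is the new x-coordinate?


x' = cos(theta)*px - sin(theta)*py + tx
= 0.2079*2.4 - 0.9781*4.3 + 2.5
= -1.207


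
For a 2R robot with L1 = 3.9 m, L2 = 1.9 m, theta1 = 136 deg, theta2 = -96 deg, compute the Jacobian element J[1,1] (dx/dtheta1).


J[1,1] = -L1*sin(t1) - L2*sin(t1+t2)
= -3.9*sin(136) - 1.9*sin(40)
= -3.9305


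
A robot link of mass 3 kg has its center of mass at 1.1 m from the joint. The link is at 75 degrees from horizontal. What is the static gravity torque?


tau = m*g*L*cos(angle)
= 3 * 9.81 * 1.1 * cos(75 deg)
= 3 * 9.81 * 1.1 * 0.2588
= 8.3787 Nm


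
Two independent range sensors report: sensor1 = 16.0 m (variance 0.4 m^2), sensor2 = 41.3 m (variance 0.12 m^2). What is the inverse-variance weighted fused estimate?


w1 = (1/var1) / (1/var1 + 1/var2)
   = 2.5 / (2.5 + 8.3333) = 0.2308
w2 = 1 - w1 = 0.7692
fused = w1*s1 + w2*s2 = 3.6923 + 31.7692
= 35.4615 m


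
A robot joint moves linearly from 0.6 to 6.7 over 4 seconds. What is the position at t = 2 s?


s = t/T = 2/4 = 0.5
p(t) = p0 + (pf-p0)*s
= 0.6 + (6.7 - 0.6) * 0.5
= 3.65


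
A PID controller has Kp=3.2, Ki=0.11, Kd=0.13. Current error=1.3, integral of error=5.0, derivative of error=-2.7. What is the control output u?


u = Kp*e + Ki*int(e) + Kd*de/dt
= 3.2*1.3 + 0.11*5.0 + 0.13*(-2.7)
= 4.16 + 0.55 + -0.351
= 4.359


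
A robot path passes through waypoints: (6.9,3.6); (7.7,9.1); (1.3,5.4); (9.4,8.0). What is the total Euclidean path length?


Segment lengths:
  seg1 = sqrt((0.8)^2 + (5.5)^2) = 5.5579
  seg2 = sqrt((-6.4)^2 + (-3.7)^2) = 7.3926
  seg3 = sqrt((8.1)^2 + (2.6)^2) = 8.5071
Total = 21.4575


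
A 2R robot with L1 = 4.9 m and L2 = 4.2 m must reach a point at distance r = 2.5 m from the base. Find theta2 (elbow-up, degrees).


cos(theta2) = (r^2 - L1^2 - L2^2) / (2*L1*L2)
cos(theta2) = (6.25 - 24.01 - 17.64) / 41.16
cos(theta2) = -0.860058
theta2 = 149.3231 degrees


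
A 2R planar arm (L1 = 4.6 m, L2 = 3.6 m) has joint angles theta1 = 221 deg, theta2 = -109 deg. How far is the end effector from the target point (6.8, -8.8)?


End effector via forward kinematics:
x = L1*cos(t1) + L2*cos(t1+t2) = -4.8202
y = L1*sin(t1) + L2*sin(t1+t2) = 0.32
Distance to target:
d = sqrt((6.8 - -4.8202)^2 + (-8.8 - 0.32)^2)
= sqrt(135.0302 + 83.1742)
= 14.7717 m


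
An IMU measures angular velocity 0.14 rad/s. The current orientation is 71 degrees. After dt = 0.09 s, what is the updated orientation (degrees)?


delta_theta = w * dt = 0.14 * 0.09 = 0.0126 rad
= 0.7219 deg
theta_new = 71 + 0.7219 = 71.7219 deg


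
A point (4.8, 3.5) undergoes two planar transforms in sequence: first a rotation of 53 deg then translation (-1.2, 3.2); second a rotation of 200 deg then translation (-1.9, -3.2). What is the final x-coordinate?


After transform 1:
x1 = cos(53)*4.8 - sin(53)*3.5 + -1.2 = -1.1065
y1 = sin(53)*4.8 + cos(53)*3.5 + 3.2 = 9.1398
After transform 2:
x2 = cos(200)*-1.1065 - sin(200)*9.1398 + -1.9
= 2.2658


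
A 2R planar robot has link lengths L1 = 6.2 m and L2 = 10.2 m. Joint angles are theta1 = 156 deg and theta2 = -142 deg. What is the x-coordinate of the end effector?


Convert angles to radians: theta1 = 2.7227, theta2 = -2.4784
x = L1*cos(theta1) + L2*cos(theta1+theta2)
x = -5.664 + 9.897
x = 4.233


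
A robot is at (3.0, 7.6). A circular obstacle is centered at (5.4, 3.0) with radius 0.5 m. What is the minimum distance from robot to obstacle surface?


center_dist = sqrt((3.0-5.4)^2 + (7.6-3.0)^2)
= sqrt(5.76 + 21.16)
= 5.1884
min_dist = center_dist - radius = 5.1884 - 0.5 = 4.6884 m


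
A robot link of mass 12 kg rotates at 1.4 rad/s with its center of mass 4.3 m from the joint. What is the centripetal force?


F = m * omega^2 * r
= 12 * 1.4^2 * 4.3
= 12 * 1.96 * 4.3
= 101.136 N


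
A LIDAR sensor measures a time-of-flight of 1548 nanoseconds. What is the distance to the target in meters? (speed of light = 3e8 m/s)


tof = 1548 ns = 1.548e-06 s
dist = c * tof / 2
= 3e8 * 1.548e-06 / 2
= 232.2 m


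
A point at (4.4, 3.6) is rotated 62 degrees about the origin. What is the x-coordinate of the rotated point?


x' = x*cos(theta) - y*sin(theta)
cos(62 deg) = 0.4695, sin(62 deg) = 0.8829
x' = 4.4 * 0.4695 - 3.6 * 0.8829
= 2.0657 - 3.1786
= -1.1129


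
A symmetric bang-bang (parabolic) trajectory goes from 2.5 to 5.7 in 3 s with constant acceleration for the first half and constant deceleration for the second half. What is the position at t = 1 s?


Symmetric rest-to-rest: each phase covers (pf-p0)/2 in time T/2. 0.5*a*(T/2)^2 = (pf-p0)/2 => a = 4*(pf-p0)/T^2
a = 4*(5.7-2.5)/3^2 = 1.4222
t = 1 is in the acceleration phase (t <= T/2).
p = p0 + 0.5*a*t^2 = 2.5 + 0.5*1.4222*1^2
= 3.2111


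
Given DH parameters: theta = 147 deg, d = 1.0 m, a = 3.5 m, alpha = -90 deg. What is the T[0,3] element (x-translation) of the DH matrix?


T[0,3] = a * cos(theta)
= 3.5 * cos(147 deg)
= 3.5 * -0.8387
= -2.9353


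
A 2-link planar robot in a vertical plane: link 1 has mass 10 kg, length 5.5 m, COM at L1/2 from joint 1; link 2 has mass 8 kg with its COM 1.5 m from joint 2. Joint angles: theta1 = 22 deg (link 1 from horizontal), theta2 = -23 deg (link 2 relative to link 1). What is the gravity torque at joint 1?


Horizontal distance from joint 1 to link-1 COM:
  x_c1 = (L1/2)*cos(t1) = 2.75 * 0.9272 = 2.5498 m
Horizontal distance from joint 1 to link-2 COM:
  x_c2 = L1*cos(t1) + Lc2*cos(t1+t2)
       = 5.5*0.9272 + 1.5*0.9998 = 6.5993 m
tau1 = m1*g*x_c1 + m2*g*x_c2
     = 10*9.81*2.5498 + 8*9.81*6.5993
     = 250.131 + 517.9117
     = 768.0427 Nm


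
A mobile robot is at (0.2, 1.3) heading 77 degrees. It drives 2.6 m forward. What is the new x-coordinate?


x_new = x0 + d*cos(theta)
= 0.2 + 2.6*cos(77)
= 0.2 + 0.5849
= 0.7849


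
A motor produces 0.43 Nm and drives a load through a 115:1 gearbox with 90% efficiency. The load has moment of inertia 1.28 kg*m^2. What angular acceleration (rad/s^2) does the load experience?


tau_out = tau_motor * N * eta
= 0.43 * 115 * 0.9 = 44.505 Nm
alpha = tau_out / I = 44.505 / 1.28
= 34.7695 rad/s^2


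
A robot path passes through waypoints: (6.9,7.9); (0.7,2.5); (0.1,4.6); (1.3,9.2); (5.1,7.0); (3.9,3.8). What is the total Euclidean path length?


Segment lengths:
  seg1 = sqrt((-6.2)^2 + (-5.4)^2) = 8.2219
  seg2 = sqrt((-0.6)^2 + (2.1)^2) = 2.184
  seg3 = sqrt((1.2)^2 + (4.6)^2) = 4.7539
  seg4 = sqrt((3.8)^2 + (-2.2)^2) = 4.3909
  seg5 = sqrt((-1.2)^2 + (-3.2)^2) = 3.4176
Total = 22.9684


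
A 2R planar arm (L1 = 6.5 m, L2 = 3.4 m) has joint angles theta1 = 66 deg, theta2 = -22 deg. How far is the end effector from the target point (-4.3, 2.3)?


End effector via forward kinematics:
x = L1*cos(t1) + L2*cos(t1+t2) = 5.0895
y = L1*sin(t1) + L2*sin(t1+t2) = 8.2999
Distance to target:
d = sqrt((-4.3 - 5.0895)^2 + (2.3 - 8.2999)^2)
= sqrt(88.1635 + 35.9986)
= 11.1428 m


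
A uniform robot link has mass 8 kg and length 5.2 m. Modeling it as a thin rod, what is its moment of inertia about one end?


I = (1/3) * m * L^2
= (1/3) * 8 * 5.2^2
= 0.333333 * 8 * 27.04
= 72.1067 kg*m^2


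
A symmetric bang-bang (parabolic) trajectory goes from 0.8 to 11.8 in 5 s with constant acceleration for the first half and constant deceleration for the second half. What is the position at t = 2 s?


Symmetric rest-to-rest: each phase covers (pf-p0)/2 in time T/2. 0.5*a*(T/2)^2 = (pf-p0)/2 => a = 4*(pf-p0)/T^2
a = 4*(11.8-0.8)/5^2 = 1.76
t = 2 is in the acceleration phase (t <= T/2).
p = p0 + 0.5*a*t^2 = 0.8 + 0.5*1.76*2^2
= 4.32


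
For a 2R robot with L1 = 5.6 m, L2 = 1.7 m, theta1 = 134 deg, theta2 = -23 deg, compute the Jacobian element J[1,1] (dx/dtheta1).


J[1,1] = -L1*sin(t1) - L2*sin(t1+t2)
= -5.6*sin(134) - 1.7*sin(111)
= -5.6154


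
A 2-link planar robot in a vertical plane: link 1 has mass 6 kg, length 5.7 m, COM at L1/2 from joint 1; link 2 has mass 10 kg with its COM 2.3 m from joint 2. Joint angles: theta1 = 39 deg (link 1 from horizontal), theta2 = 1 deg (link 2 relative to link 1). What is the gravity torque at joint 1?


Horizontal distance from joint 1 to link-1 COM:
  x_c1 = (L1/2)*cos(t1) = 2.85 * 0.7771 = 2.2149 m
Horizontal distance from joint 1 to link-2 COM:
  x_c2 = L1*cos(t1) + Lc2*cos(t1+t2)
       = 5.7*0.7771 + 2.3*0.766 = 6.1916 m
tau1 = m1*g*x_c1 + m2*g*x_c2
     = 6*9.81*2.2149 + 10*9.81*6.1916
     = 130.367 + 607.3993
     = 737.7663 Nm


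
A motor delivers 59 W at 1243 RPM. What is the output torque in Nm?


omega = 1243 * 2*pi/60 = 130.1667 rad/s
tau = P / omega = 59 / 130.1667
= 0.4533 Nm


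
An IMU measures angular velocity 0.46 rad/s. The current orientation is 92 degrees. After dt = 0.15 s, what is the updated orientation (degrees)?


delta_theta = w * dt = 0.46 * 0.15 = 0.069 rad
= 3.9534 deg
theta_new = 92 + 3.9534 = 95.9534 deg


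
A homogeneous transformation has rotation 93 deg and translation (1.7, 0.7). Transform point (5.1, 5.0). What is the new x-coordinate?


x' = cos(theta)*px - sin(theta)*py + tx
= -0.0523*5.1 - 0.9986*5.0 + 1.7
= -3.5601


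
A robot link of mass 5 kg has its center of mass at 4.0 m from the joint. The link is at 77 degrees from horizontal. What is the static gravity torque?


tau = m*g*L*cos(angle)
= 5 * 9.81 * 4.0 * cos(77 deg)
= 5 * 9.81 * 4.0 * 0.225
= 44.1354 Nm


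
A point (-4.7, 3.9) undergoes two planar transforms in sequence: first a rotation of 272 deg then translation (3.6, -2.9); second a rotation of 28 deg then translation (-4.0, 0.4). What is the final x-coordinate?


After transform 1:
x1 = cos(272)*-4.7 - sin(272)*3.9 + 3.6 = 7.3336
y1 = sin(272)*-4.7 + cos(272)*3.9 + -2.9 = 1.9332
After transform 2:
x2 = cos(28)*7.3336 - sin(28)*1.9332 + -4.0
= 1.5676


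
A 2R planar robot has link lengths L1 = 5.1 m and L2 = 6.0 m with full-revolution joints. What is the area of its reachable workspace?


r_max = L1 + L2 = 11.1 m
r_min = |L1 - L2| = 0.9 m
Area = pi*(r_max^2 - r_min^2)
= pi*(123.21 - 0.81)
= pi * 122.4
= 384.5309 m^2


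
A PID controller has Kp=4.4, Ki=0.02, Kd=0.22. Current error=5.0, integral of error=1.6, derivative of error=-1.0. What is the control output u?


u = Kp*e + Ki*int(e) + Kd*de/dt
= 4.4*5.0 + 0.02*1.6 + 0.22*(-1.0)
= 22.0 + 0.032 + -0.22
= 21.812


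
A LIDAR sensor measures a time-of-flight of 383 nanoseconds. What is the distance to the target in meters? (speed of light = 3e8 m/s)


tof = 383 ns = 3.83e-07 s
dist = c * tof / 2
= 3e8 * 3.83e-07 / 2
= 57.45 m


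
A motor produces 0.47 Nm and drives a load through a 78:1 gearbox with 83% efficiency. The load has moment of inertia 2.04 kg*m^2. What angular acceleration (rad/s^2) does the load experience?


tau_out = tau_motor * N * eta
= 0.47 * 78 * 0.83 = 30.4278 Nm
alpha = tau_out / I = 30.4278 / 2.04
= 14.9156 rad/s^2


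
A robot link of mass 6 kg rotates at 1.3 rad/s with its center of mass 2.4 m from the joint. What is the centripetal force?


F = m * omega^2 * r
= 6 * 1.3^2 * 2.4
= 6 * 1.69 * 2.4
= 24.336 N


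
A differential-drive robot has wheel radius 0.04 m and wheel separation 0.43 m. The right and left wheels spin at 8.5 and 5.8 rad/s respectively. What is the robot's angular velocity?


vR = r*wR = 0.04*8.5 = 0.34 m/s
vL = r*wL = 0.04*5.8 = 0.232 m/s
v = (vR+vL)/2 = 0.286 m/s
omega = (vR-vL)/L = 0.2512 rad/s
angular velocity = 0.2512 rad/s


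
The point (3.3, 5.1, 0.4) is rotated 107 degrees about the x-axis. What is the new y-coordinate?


Rotation about x-axis: y' = y*cos(theta) - z*sin(theta)
= 5.1 * -0.2924 - 0.4 * 0.9563
= -1.8736


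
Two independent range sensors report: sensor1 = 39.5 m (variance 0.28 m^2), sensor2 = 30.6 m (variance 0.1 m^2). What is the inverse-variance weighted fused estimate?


w1 = (1/var1) / (1/var1 + 1/var2)
   = 3.5714 / (3.5714 + 10.0) = 0.2632
w2 = 1 - w1 = 0.7368
fused = w1*s1 + w2*s2 = 10.3947 + 22.5474
= 32.9421 m


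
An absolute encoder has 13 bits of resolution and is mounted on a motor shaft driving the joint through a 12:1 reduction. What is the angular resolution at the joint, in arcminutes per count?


counts = 2^13 = 8192
effective counts at joint = 8192 * 12 = 98304
resolution = 360*60 / 98304
= 0.2197 arcmin/count


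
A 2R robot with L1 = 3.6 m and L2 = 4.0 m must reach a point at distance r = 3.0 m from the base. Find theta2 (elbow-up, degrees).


cos(theta2) = (r^2 - L1^2 - L2^2) / (2*L1*L2)
cos(theta2) = (9.0 - 12.96 - 16.0) / 28.8
cos(theta2) = -0.693056
theta2 = 133.8725 degrees


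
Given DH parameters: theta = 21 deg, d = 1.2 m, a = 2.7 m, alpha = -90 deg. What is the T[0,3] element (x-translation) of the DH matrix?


T[0,3] = a * cos(theta)
= 2.7 * cos(21 deg)
= 2.7 * 0.9336
= 2.5207


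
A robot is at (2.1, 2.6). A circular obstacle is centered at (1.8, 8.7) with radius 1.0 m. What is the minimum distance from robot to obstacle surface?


center_dist = sqrt((2.1-1.8)^2 + (2.6-8.7)^2)
= sqrt(0.09 + 37.21)
= 6.1074
min_dist = center_dist - radius = 6.1074 - 1.0 = 5.1074 m


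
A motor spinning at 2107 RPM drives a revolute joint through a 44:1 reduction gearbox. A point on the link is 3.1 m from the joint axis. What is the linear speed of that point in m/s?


omega_motor = 2107 * 2*pi/60 = 220.6445 rad/s
omega_joint = omega_motor / 44 = 5.0146 rad/s
v = omega_joint * r = 5.0146 * 3.1
= 15.5454 m/s


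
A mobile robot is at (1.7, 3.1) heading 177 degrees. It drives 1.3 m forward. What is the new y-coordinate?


y_new = y0 + d*sin(theta)
= 3.1 + 1.3*sin(177)
= 3.1 + 0.068
= 3.168


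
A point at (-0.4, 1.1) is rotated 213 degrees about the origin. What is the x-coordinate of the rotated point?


x' = x*cos(theta) - y*sin(theta)
cos(213 deg) = -0.8387, sin(213 deg) = -0.5446
x' = -0.4 * -0.8387 - 1.1 * -0.5446
= 0.3355 - -0.5991
= 0.9346


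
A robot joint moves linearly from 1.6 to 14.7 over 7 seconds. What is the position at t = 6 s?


s = t/T = 6/7 = 0.8571
p(t) = p0 + (pf-p0)*s
= 1.6 + (14.7 - 1.6) * 0.8571
= 12.8286


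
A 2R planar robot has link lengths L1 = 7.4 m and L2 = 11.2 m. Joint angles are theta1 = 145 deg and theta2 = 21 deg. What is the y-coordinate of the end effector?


Convert angles to radians: theta1 = 2.5307, theta2 = 0.3665
y = L1*sin(theta1) + L2*sin(theta1+theta2)
y = 4.2445 + 2.7095
y = 6.954


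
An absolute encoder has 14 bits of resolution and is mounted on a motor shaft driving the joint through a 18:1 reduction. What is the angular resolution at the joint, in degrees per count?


counts = 2^14 = 16384
effective counts at joint = 16384 * 18 = 294912
resolution = 360 / 294912
= 0.0012 deg/count


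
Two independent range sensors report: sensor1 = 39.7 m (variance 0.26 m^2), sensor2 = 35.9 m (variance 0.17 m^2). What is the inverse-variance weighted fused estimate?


w1 = (1/var1) / (1/var1 + 1/var2)
   = 3.8462 / (3.8462 + 5.8824) = 0.3953
w2 = 1 - w1 = 0.6047
fused = w1*s1 + w2*s2 = 15.6953 + 21.707
= 37.4023 m


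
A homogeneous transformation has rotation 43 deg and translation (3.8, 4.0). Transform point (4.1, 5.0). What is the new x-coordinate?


x' = cos(theta)*px - sin(theta)*py + tx
= 0.7314*4.1 - 0.682*5.0 + 3.8
= 3.3886


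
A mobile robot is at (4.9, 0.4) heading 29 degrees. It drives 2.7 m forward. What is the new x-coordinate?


x_new = x0 + d*cos(theta)
= 4.9 + 2.7*cos(29)
= 4.9 + 2.3615
= 7.2615


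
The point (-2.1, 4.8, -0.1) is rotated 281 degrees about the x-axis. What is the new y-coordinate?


Rotation about x-axis: y' = y*cos(theta) - z*sin(theta)
= 4.8 * 0.1908 - -0.1 * -0.9816
= 0.8177


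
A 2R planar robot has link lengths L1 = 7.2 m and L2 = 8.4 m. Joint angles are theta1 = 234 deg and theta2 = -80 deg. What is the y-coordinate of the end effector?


Convert angles to radians: theta1 = 4.0841, theta2 = -1.3963
y = L1*sin(theta1) + L2*sin(theta1+theta2)
y = -5.8249 + 3.6823
y = -2.1426


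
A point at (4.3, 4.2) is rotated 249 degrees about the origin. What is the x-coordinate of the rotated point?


x' = x*cos(theta) - y*sin(theta)
cos(249 deg) = -0.3584, sin(249 deg) = -0.9336
x' = 4.3 * -0.3584 - 4.2 * -0.9336
= -1.541 - -3.921
= 2.3801


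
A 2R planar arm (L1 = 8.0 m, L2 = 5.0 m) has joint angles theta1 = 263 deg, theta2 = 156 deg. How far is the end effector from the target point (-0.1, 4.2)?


End effector via forward kinematics:
x = L1*cos(t1) + L2*cos(t1+t2) = 1.6002
y = L1*sin(t1) + L2*sin(t1+t2) = -3.6545
Distance to target:
d = sqrt((-0.1 - 1.6002)^2 + (4.2 - -3.6545)^2)
= sqrt(2.8908 + 61.6937)
= 8.0364 m


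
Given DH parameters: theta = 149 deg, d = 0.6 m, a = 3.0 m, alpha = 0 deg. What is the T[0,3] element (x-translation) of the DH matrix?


T[0,3] = a * cos(theta)
= 3.0 * cos(149 deg)
= 3.0 * -0.8572
= -2.5715


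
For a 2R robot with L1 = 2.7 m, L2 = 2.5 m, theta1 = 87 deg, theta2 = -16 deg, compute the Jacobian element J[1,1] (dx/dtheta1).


J[1,1] = -L1*sin(t1) - L2*sin(t1+t2)
= -2.7*sin(87) - 2.5*sin(71)
= -5.0601


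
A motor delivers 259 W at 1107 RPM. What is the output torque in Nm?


omega = 1107 * 2*pi/60 = 115.9248 rad/s
tau = P / omega = 259 / 115.9248
= 2.2342 Nm


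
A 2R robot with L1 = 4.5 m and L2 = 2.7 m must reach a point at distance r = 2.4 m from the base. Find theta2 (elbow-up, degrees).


cos(theta2) = (r^2 - L1^2 - L2^2) / (2*L1*L2)
cos(theta2) = (5.76 - 20.25 - 7.29) / 24.3
cos(theta2) = -0.896296
theta2 = 153.6754 degrees


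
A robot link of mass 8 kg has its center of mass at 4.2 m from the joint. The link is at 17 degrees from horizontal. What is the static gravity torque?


tau = m*g*L*cos(angle)
= 8 * 9.81 * 4.2 * cos(17 deg)
= 8 * 9.81 * 4.2 * 0.9563
= 315.2133 Nm


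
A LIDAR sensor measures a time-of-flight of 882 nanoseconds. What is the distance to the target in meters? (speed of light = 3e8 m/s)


tof = 882 ns = 8.82e-07 s
dist = c * tof / 2
= 3e8 * 8.82e-07 / 2
= 132.3 m


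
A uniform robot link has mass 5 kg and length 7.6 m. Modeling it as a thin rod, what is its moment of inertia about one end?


I = (1/3) * m * L^2
= (1/3) * 5 * 7.6^2
= 0.333333 * 5 * 57.76
= 96.2667 kg*m^2


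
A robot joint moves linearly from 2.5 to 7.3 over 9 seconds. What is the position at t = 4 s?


s = t/T = 4/9 = 0.4444
p(t) = p0 + (pf-p0)*s
= 2.5 + (7.3 - 2.5) * 0.4444
= 4.6333


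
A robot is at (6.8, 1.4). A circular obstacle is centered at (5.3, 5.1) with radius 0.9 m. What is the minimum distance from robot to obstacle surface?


center_dist = sqrt((6.8-5.3)^2 + (1.4-5.1)^2)
= sqrt(2.25 + 13.69)
= 3.9925
min_dist = center_dist - radius = 3.9925 - 0.9 = 3.0925 m


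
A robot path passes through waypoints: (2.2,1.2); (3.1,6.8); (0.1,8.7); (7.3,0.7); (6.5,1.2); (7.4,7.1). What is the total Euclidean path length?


Segment lengths:
  seg1 = sqrt((0.9)^2 + (5.6)^2) = 5.6719
  seg2 = sqrt((-3.0)^2 + (1.9)^2) = 3.5511
  seg3 = sqrt((7.2)^2 + (-8.0)^2) = 10.7629
  seg4 = sqrt((-0.8)^2 + (0.5)^2) = 0.9434
  seg5 = sqrt((0.9)^2 + (5.9)^2) = 5.9682
Total = 26.8975


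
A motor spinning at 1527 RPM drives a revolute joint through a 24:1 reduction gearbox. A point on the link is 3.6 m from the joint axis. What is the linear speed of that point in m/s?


omega_motor = 1527 * 2*pi/60 = 159.9071 rad/s
omega_joint = omega_motor / 24 = 6.6628 rad/s
v = omega_joint * r = 6.6628 * 3.6
= 23.9861 m/s


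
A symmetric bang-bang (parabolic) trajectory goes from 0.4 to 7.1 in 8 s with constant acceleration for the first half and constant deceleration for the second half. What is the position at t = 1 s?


Symmetric rest-to-rest: each phase covers (pf-p0)/2 in time T/2. 0.5*a*(T/2)^2 = (pf-p0)/2 => a = 4*(pf-p0)/T^2
a = 4*(7.1-0.4)/8^2 = 0.4187
t = 1 is in the acceleration phase (t <= T/2).
p = p0 + 0.5*a*t^2 = 0.4 + 0.5*0.4187*1^2
= 0.6094


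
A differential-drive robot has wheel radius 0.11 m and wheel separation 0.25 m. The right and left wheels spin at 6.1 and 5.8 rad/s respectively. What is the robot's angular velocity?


vR = r*wR = 0.11*6.1 = 0.671 m/s
vL = r*wL = 0.11*5.8 = 0.638 m/s
v = (vR+vL)/2 = 0.6545 m/s
omega = (vR-vL)/L = 0.132 rad/s
angular velocity = 0.132 rad/s


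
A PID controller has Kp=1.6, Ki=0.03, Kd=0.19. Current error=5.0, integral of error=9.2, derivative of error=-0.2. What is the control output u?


u = Kp*e + Ki*int(e) + Kd*de/dt
= 1.6*5.0 + 0.03*9.2 + 0.19*(-0.2)
= 8.0 + 0.276 + -0.038
= 8.238


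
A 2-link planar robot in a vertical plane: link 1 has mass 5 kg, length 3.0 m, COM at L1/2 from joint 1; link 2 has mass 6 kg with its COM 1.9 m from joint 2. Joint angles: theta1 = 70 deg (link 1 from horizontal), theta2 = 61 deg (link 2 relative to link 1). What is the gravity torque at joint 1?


Horizontal distance from joint 1 to link-1 COM:
  x_c1 = (L1/2)*cos(t1) = 1.5 * 0.342 = 0.513 m
Horizontal distance from joint 1 to link-2 COM:
  x_c2 = L1*cos(t1) + Lc2*cos(t1+t2)
       = 3.0*0.342 + 1.9*-0.6561 = -0.2205 m
tau1 = m1*g*x_c1 + m2*g*x_c2
     = 5*9.81*0.513 + 6*9.81*-0.2205
     = 25.1641 + -12.9758
     = 12.1883 Nm


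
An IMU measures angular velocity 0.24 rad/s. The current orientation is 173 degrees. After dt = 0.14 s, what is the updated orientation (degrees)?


delta_theta = w * dt = 0.24 * 0.14 = 0.0336 rad
= 1.9251 deg
theta_new = 173 + 1.9251 = 174.9251 deg


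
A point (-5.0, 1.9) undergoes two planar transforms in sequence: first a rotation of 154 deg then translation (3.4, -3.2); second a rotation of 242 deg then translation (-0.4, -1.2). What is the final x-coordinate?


After transform 1:
x1 = cos(154)*-5.0 - sin(154)*1.9 + 3.4 = 7.0611
y1 = sin(154)*-5.0 + cos(154)*1.9 + -3.2 = -7.0996
After transform 2:
x2 = cos(242)*7.0611 - sin(242)*-7.0996 + -0.4
= -9.9835


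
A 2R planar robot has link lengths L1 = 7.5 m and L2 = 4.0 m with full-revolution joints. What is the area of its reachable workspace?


r_max = L1 + L2 = 11.5 m
r_min = |L1 - L2| = 3.5 m
Area = pi*(r_max^2 - r_min^2)
= pi*(132.25 - 12.25)
= pi * 120.0
= 376.9911 m^2


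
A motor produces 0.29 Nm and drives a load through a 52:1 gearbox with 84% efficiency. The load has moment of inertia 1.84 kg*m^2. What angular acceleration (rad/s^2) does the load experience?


tau_out = tau_motor * N * eta
= 0.29 * 52 * 0.84 = 12.6672 Nm
alpha = tau_out / I = 12.6672 / 1.84
= 6.8843 rad/s^2


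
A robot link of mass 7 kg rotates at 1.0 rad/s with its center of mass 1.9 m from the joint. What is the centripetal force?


F = m * omega^2 * r
= 7 * 1.0^2 * 1.9
= 7 * 1.0 * 1.9
= 13.3 N


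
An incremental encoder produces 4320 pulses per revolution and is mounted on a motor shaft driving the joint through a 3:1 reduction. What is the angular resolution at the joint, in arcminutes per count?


counts per rev = 4320
effective counts at joint = 4320 * 3 = 12960
resolution = 360*60 / 12960
= 1.6667 arcmin/count


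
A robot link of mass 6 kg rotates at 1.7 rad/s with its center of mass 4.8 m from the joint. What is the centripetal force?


F = m * omega^2 * r
= 6 * 1.7^2 * 4.8
= 6 * 2.89 * 4.8
= 83.232 N


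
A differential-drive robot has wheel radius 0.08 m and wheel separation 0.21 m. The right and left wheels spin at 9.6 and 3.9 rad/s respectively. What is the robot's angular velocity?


vR = r*wR = 0.08*9.6 = 0.768 m/s
vL = r*wL = 0.08*3.9 = 0.312 m/s
v = (vR+vL)/2 = 0.54 m/s
omega = (vR-vL)/L = 2.1714 rad/s
angular velocity = 2.1714 rad/s


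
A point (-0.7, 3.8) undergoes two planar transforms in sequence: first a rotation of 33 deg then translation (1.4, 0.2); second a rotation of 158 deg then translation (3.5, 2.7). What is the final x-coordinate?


After transform 1:
x1 = cos(33)*-0.7 - sin(33)*3.8 + 1.4 = -1.2567
y1 = sin(33)*-0.7 + cos(33)*3.8 + 0.2 = 3.0057
After transform 2:
x2 = cos(158)*-1.2567 - sin(158)*3.0057 + 3.5
= 3.5392


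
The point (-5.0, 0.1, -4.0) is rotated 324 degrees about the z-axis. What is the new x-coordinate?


Rotation about z-axis: x' = x*cos(theta) - y*sin(theta)
= -5.0 * 0.809 - 0.1 * -0.5878
= -3.9863


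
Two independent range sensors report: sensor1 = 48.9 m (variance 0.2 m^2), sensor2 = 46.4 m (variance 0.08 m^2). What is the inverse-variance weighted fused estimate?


w1 = (1/var1) / (1/var1 + 1/var2)
   = 5.0 / (5.0 + 12.5) = 0.2857
w2 = 1 - w1 = 0.7143
fused = w1*s1 + w2*s2 = 13.9714 + 33.1429
= 47.1143 m


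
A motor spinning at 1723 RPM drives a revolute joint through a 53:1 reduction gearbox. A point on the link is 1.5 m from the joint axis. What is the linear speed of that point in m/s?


omega_motor = 1723 * 2*pi/60 = 180.4321 rad/s
omega_joint = omega_motor / 53 = 3.4044 rad/s
v = omega_joint * r = 3.4044 * 1.5
= 5.1066 m/s


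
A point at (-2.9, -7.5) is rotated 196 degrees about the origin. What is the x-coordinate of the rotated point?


x' = x*cos(theta) - y*sin(theta)
cos(196 deg) = -0.9613, sin(196 deg) = -0.2756
x' = -2.9 * -0.9613 - -7.5 * -0.2756
= 2.7877 - 2.0673
= 0.7204


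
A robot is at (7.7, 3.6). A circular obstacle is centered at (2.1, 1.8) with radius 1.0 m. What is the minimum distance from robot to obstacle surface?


center_dist = sqrt((7.7-2.1)^2 + (3.6-1.8)^2)
= sqrt(31.36 + 3.24)
= 5.8822
min_dist = center_dist - radius = 5.8822 - 1.0 = 4.8822 m


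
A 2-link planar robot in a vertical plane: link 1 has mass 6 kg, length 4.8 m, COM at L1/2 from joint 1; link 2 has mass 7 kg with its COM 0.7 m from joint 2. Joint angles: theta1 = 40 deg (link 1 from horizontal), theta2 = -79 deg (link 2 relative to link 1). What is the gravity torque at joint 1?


Horizontal distance from joint 1 to link-1 COM:
  x_c1 = (L1/2)*cos(t1) = 2.4 * 0.766 = 1.8385 m
Horizontal distance from joint 1 to link-2 COM:
  x_c2 = L1*cos(t1) + Lc2*cos(t1+t2)
       = 4.8*0.766 + 0.7*0.7771 = 4.221 m
tau1 = m1*g*x_c1 + m2*g*x_c2
     = 6*9.81*1.8385 + 7*9.81*4.221
     = 108.2145 + 289.8571
     = 398.0716 Nm


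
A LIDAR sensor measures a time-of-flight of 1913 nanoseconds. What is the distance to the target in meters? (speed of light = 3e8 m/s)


tof = 1913 ns = 1.913e-06 s
dist = c * tof / 2
= 3e8 * 1.913e-06 / 2
= 286.95 m


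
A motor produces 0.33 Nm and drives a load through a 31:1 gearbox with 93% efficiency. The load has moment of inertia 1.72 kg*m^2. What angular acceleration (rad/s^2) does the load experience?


tau_out = tau_motor * N * eta
= 0.33 * 31 * 0.93 = 9.5139 Nm
alpha = tau_out / I = 9.5139 / 1.72
= 5.5313 rad/s^2


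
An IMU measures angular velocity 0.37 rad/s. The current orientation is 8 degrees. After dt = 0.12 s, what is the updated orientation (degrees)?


delta_theta = w * dt = 0.37 * 0.12 = 0.0444 rad
= 2.5439 deg
theta_new = 8 + 2.5439 = 10.5439 deg


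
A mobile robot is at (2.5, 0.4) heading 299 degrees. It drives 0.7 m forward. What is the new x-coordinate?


x_new = x0 + d*cos(theta)
= 2.5 + 0.7*cos(299)
= 2.5 + 0.3394
= 2.8394


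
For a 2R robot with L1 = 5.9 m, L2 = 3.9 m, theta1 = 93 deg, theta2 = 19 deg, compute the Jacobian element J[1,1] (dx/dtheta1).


J[1,1] = -L1*sin(t1) - L2*sin(t1+t2)
= -5.9*sin(93) - 3.9*sin(112)
= -9.5079


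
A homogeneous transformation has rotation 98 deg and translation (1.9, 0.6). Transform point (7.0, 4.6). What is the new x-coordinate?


x' = cos(theta)*px - sin(theta)*py + tx
= -0.1392*7.0 - 0.9903*4.6 + 1.9
= -3.6294


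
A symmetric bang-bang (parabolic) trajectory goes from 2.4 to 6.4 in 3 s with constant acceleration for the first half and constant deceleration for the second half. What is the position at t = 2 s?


Symmetric rest-to-rest: each phase covers (pf-p0)/2 in time T/2. 0.5*a*(T/2)^2 = (pf-p0)/2 => a = 4*(pf-p0)/T^2
a = 4*(6.4-2.4)/3^2 = 1.7778
t = 2 is in the deceleration phase (t > T/2).
p = pf - 0.5*a*(T-t)^2 = 6.4 - 0.5*1.7778*1^2
= 5.5111


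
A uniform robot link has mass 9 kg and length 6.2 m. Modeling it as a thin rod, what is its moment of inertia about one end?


I = (1/3) * m * L^2
= (1/3) * 9 * 6.2^2
= 0.333333 * 9 * 38.44
= 115.32 kg*m^2


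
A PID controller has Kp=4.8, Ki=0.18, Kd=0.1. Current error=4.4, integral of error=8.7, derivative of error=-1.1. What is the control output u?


u = Kp*e + Ki*int(e) + Kd*de/dt
= 4.8*4.4 + 0.18*8.7 + 0.1*(-1.1)
= 21.12 + 1.566 + -0.11
= 22.576


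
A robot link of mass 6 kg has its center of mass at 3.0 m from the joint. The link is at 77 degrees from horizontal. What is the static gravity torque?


tau = m*g*L*cos(angle)
= 6 * 9.81 * 3.0 * cos(77 deg)
= 6 * 9.81 * 3.0 * 0.225
= 39.7219 Nm


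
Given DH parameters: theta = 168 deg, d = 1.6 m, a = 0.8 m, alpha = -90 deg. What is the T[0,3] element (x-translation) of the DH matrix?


T[0,3] = a * cos(theta)
= 0.8 * cos(168 deg)
= 0.8 * -0.9781
= -0.7825


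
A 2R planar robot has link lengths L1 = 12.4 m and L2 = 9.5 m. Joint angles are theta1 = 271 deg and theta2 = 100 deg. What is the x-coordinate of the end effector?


Convert angles to radians: theta1 = 4.7298, theta2 = 1.7453
x = L1*cos(theta1) + L2*cos(theta1+theta2)
x = 0.2164 + 9.3255
x = 9.5419


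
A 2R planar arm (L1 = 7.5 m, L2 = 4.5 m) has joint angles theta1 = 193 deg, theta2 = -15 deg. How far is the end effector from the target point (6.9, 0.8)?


End effector via forward kinematics:
x = L1*cos(t1) + L2*cos(t1+t2) = -11.805
y = L1*sin(t1) + L2*sin(t1+t2) = -1.5301
Distance to target:
d = sqrt((6.9 - -11.805)^2 + (0.8 - -1.5301)^2)
= sqrt(349.8783 + 5.4293)
= 18.8496 m


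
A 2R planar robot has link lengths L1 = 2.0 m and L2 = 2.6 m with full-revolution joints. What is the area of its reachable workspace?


r_max = L1 + L2 = 4.6 m
r_min = |L1 - L2| = 0.6 m
Area = pi*(r_max^2 - r_min^2)
= pi*(21.16 - 0.36)
= pi * 20.8
= 65.3451 m^2


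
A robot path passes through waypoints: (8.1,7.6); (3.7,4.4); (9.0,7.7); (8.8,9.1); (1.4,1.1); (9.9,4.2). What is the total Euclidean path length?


Segment lengths:
  seg1 = sqrt((-4.4)^2 + (-3.2)^2) = 5.4406
  seg2 = sqrt((5.3)^2 + (3.3)^2) = 6.2434
  seg3 = sqrt((-0.2)^2 + (1.4)^2) = 1.4142
  seg4 = sqrt((-7.4)^2 + (-8.0)^2) = 10.8977
  seg5 = sqrt((8.5)^2 + (3.1)^2) = 9.0477
Total = 33.0436
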